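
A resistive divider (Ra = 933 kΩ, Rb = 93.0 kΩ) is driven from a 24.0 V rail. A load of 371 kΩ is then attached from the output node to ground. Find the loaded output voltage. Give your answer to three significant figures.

The load sits in parallel with Rb: Rb‖R_L = (93.0 × 371) / (93.0 + 371) = 74.36 kΩ.
V_out = 24.0 × 74.36 / (933 + 74.36) = 24.0 × 74.36/1007 = 1.77 V.

V_out ≈ 1.77 V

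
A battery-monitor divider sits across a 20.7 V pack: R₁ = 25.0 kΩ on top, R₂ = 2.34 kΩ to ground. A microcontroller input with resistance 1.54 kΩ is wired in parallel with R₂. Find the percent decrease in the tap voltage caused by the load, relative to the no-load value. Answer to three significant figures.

The divider's output (Thévenin) resistance is R₁‖R₂ = 2.140 kΩ.
Fractional drop under load = R_th/(R_th + R_L) = 2.140 / (2.140 + 1.54) = 0.5815.
So the output falls by 58.1 %.

58.1 %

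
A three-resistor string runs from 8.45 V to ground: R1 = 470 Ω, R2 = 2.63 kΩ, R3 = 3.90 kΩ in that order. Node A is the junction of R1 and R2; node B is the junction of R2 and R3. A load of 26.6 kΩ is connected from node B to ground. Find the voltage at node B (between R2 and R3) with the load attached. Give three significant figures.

At node B, R3 is in parallel with the load: R3‖R_L = 3401 Ω.
Below node A the resistance is R2 + (R3‖R_L) = 6031 Ω, so V_A = 8.45 × 6031/6501 = 7.839 V.
Then V_B = V_A × (R3‖R_L)/(R2 + R3‖R_L) = 7.839 × 3401/6031 = 4.42 V.

V ≈ 4.42 V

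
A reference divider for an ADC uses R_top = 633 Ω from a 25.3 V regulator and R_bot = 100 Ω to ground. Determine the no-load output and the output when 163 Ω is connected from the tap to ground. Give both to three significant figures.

Unloaded: 3.45 V; loaded: 2.26 V

Open-circuit: V = 25.3 × 100/(633 + 100) = 3.45 V.
With the load, R_bot becomes R_bot‖R_L = 61.98 Ω, so V = 25.3 × 61.98/695.0 = 2.26 V.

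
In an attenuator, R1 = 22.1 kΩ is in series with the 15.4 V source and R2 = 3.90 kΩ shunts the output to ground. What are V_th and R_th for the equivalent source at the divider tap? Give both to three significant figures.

V_th = 2.31 V, R_th = 3.31 kΩ

V_th is the open-circuit tap voltage: 15.4 × 3.90/(22.1 + 3.90) = 2.31 V.
With the supply zeroed, R1 and R2 appear in parallel from the tap: R_th = R1‖R2 = (22.1 × 3.90)/26.00 = 3.31 kΩ.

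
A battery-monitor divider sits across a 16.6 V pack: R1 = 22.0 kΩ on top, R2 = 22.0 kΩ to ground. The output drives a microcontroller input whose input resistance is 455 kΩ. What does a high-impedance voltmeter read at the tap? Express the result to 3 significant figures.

The load sits in parallel with R2: R2‖R_L = (22.0 × 455) / (22.0 + 455) = 20.99 kΩ.
V_out = 16.6 × 20.99 / (22.0 + 20.99) = 16.6 × 20.99/42.99 = 8.10 V.
(Unloaded it would have been 8.30 V.)

V_out ≈ 8.10 V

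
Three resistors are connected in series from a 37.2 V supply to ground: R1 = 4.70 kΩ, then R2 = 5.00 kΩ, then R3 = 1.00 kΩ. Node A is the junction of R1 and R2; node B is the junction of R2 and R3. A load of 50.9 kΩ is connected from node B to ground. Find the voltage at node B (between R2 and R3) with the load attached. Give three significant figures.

At node B, R3 is in parallel with the load: R3‖R_L = 0.9807 kΩ.
Below node A the resistance is R2 + (R3‖R_L) = 5.981 kΩ, so V_A = 37.2 × 5.981/10.68 = 20.83 V.
Then V_B = V_A × (R3‖R_L)/(R2 + R3‖R_L) = 20.83 × 0.9807/5.981 = 3.42 V.

V ≈ 3.42 V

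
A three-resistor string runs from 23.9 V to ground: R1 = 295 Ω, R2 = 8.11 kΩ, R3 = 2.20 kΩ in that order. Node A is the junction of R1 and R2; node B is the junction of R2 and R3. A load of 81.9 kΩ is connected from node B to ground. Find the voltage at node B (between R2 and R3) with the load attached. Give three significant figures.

At node B, R3 is in parallel with the load: R3‖R_L = 2142 Ω.
Below node A the resistance is R2 + (R3‖R_L) = 10250 Ω, so V_A = 23.9 × 10250/10550 = 23.23 V.
Then V_B = V_A × (R3‖R_L)/(R2 + R3‖R_L) = 23.23 × 2142/10250 = 4.85 V.

V ≈ 4.85 V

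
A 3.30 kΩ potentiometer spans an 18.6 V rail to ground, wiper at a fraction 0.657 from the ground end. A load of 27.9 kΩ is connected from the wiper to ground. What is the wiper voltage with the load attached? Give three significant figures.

The wiper splits the pot into (1−α)R = 1.132 kΩ above and αR = 2.168 kΩ below.
Lower section ‖ load = 2.012 kΩ.
V_wiper = 18.6 × 2.012/(1.132 + 2.012) = 11.9 V.

V ≈ 11.9 V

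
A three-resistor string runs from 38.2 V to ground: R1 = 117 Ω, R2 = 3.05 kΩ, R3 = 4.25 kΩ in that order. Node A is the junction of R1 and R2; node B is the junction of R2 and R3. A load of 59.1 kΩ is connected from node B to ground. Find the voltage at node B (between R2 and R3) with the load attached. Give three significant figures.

V ≈ 21.2 V

At node B, R3 is in parallel with the load: R3‖R_L = 3965 Ω.
Below node A the resistance is R2 + (R3‖R_L) = 7015 Ω, so V_A = 38.2 × 7015/7132 = 37.57 V.
Then V_B = V_A × (R3‖R_L)/(R2 + R3‖R_L) = 37.57 × 3965/7015 = 21.2 V.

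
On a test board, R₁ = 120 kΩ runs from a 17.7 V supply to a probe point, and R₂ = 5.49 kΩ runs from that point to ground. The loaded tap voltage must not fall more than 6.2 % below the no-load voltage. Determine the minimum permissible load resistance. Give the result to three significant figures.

R_L(min) ≈ 79.4 kΩ

Output resistance R_th = R₁‖R₂ = (120 × 5.49)/125.5 = 5.250 kΩ.
The fractional drop is R_th/(R_th + R_L); requiring this ≤ 0.0620 gives R_L ≥ R_th(1/0.0620 − 1) = 5.250 × 15.13 = 79.4 kΩ.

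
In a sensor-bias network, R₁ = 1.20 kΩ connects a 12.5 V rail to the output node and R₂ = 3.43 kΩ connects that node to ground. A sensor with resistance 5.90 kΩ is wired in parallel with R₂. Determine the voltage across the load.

V_out ≈ 8.05 V

The load sits in parallel with R₂: R₂‖R_L = (3.43 × 5.90) / (3.43 + 5.90) = 2.169 kΩ.
V_out = 12.5 × 2.169 / (1.20 + 2.169) = 12.5 × 2.169/3.369 = 8.05 V.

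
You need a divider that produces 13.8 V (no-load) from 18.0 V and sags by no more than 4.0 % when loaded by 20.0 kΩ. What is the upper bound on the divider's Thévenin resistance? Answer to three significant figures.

Loading drop = R_th/(R_th + R_L) ≤ 0.0400, so R_th ≤ R_L · ε/(1−ε) = 20.0 kΩ × 0.0400/0.9600 = 833 Ω.
(Any R1, R2 with R2/(R1+R2) = 0.767 and R1‖R2 ≤ 833 Ω will meet the spec.)

R_th ≤ 833 Ω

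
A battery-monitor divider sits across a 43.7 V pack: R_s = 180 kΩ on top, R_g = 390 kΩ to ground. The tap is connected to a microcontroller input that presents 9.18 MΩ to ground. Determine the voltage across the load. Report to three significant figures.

The load sits in parallel with R_g: R_g‖R_L = (390 × 9180) / (390 + 9180) = 374.1 kΩ.
V_out = 43.7 × 374.1 / (180 + 374.1) = 43.7 × 374.1/554.1 = 29.5 V.

V_out ≈ 29.5 V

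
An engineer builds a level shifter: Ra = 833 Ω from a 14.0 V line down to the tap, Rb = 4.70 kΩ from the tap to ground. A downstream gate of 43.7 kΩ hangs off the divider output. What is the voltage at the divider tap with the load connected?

V_out ≈ 11.7 V

The load sits in parallel with Rb: Rb‖R_L = (4700 × 43700) / (4700 + 43700) = 4244 Ω.
V_out = 14.0 × 4244 / (833 + 4244) = 14.0 × 4244/5077 = 11.7 V.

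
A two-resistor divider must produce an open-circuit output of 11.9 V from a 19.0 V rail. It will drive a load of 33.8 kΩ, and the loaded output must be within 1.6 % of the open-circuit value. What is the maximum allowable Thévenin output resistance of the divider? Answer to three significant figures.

R_th ≤ 550 Ω

Loading drop = R_th/(R_th + R_L) ≤ 0.0160, so R_th ≤ R_L · ε/(1−ε) = 33.8 kΩ × 0.0160/0.9840 = 550 Ω.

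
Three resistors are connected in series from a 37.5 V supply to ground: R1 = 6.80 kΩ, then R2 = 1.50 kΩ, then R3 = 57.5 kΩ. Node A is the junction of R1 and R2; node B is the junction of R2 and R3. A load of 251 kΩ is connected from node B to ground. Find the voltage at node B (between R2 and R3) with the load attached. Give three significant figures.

At node B, R3 is in parallel with the load: R3‖R_L = 46.78 kΩ.
Below node A the resistance is R2 + (R3‖R_L) = 48.28 kΩ, so V_A = 37.5 × 48.28/55.08 = 32.87 V.
Then V_B = V_A × (R3‖R_L)/(R2 + R3‖R_L) = 32.87 × 46.78/48.28 = 31.8 V.

V ≈ 31.8 V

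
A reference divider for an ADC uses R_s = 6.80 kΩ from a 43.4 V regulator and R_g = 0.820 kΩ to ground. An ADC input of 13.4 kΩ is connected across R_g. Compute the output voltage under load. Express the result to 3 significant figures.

The load sits in parallel with R_g: R_g‖R_L = (820 × 13400) / (820 + 13400) = 772.7 Ω.
V_out = 43.4 × 772.7 / (6800 + 772.7) = 43.4 × 772.7/7573 = 4.43 V.

V_out ≈ 4.43 V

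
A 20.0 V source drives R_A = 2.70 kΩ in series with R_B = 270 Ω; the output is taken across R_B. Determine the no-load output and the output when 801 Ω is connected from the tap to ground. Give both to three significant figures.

Unloaded: 1.82 V; loaded: 1.39 V

Open-circuit: V = 20.0 × 270/(2700 + 270) = 1.82 V.
With the load, R_B becomes R_B‖R_L = 201.9 Ω, so V = 20.0 × 201.9/2902 = 1.39 V.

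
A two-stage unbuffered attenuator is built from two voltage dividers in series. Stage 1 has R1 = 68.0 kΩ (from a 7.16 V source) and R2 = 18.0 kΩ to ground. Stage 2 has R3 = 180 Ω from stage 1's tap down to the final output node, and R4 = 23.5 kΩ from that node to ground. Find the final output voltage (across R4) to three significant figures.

Stage 2 presents R3+R4 = 23680 Ω as a load on stage 1's tap.
Stage 1's lower leg becomes R2‖(R3+R4) = 10230 Ω, so V_mid = 7.16 × 10230/78230 = 0.9360 V.
Stage 2 is itself unloaded: V_out = V_mid × R4/(R3+R4) = 0.9360 × 23500/23680 = 0.929 V.

V_out ≈ 0.929 V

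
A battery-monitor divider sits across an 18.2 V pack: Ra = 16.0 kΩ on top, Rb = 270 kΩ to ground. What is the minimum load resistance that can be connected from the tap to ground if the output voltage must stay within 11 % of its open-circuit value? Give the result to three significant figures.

R_L(min) ≈ 122 kΩ

Output resistance R_th = Ra‖Rb = (16.0 × 270)/286.0 = 15.10 kΩ.
The fractional drop is R_th/(R_th + R_L); requiring this ≤ 0.110 gives R_L ≥ R_th(1/0.110 − 1) = 15.10 × 8.091 = 122 kΩ.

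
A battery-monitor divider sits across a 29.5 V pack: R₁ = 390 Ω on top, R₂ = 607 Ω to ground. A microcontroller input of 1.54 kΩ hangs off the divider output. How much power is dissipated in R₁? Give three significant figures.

P ≈ 498 mW

Total resistance from the source is R₁ + (R₂‖R_L) = 825.4 Ω, so I = 29.5/825.4 Ω = 35.74 mA.
P = I²·R₁ = (35.74 mA)² × 390 Ω = 498 mW.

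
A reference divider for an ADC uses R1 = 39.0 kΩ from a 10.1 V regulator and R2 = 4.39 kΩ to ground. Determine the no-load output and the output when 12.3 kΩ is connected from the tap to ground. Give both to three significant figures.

Unloaded: 1.02 V; loaded: 0.774 V

Open-circuit: V = 10.1 × 4.39/(39.0 + 4.39) = 1.02 V.
With the load, R2 becomes R2‖R_L = 3.235 kΩ, so V = 10.1 × 3.235/42.24 = 0.774 V.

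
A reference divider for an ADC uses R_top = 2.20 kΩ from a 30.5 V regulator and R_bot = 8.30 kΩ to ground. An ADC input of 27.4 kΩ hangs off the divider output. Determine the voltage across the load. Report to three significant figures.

The load sits in parallel with R_bot: R_bot‖R_L = (8.30 × 27.4) / (8.30 + 27.4) = 6.370 kΩ.
V_out = 30.5 × 6.370 / (2.20 + 6.370) = 30.5 × 6.370/8.570 = 22.7 V.

V_out ≈ 22.7 V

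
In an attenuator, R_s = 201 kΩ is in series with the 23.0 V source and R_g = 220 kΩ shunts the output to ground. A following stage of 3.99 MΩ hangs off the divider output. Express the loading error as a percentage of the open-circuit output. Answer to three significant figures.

2.56 %

The divider's output (Thévenin) resistance is R_s‖R_g = 105.0 kΩ.
Fractional drop under load = R_th/(R_th + R_L) = 105.0 / (105.0 + 3990) = 0.02565.
So the output falls by 2.56 %.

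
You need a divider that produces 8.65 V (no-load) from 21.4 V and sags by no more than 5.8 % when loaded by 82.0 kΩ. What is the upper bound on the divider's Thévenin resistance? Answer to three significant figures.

R_th ≤ 5.05 kΩ

Loading drop = R_th/(R_th + R_L) ≤ 0.0580, so R_th ≤ R_L · ε/(1−ε) = 82.0 kΩ × 0.0580/0.9420 = 5.05 kΩ.
(Any R1, R2 with R2/(R1+R2) = 0.404 and R1‖R2 ≤ 5.05 kΩ will meet the spec.)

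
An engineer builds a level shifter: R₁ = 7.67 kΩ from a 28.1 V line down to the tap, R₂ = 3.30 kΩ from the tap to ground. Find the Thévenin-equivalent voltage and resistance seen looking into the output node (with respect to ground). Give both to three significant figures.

V_th = 8.45 V, R_th = 2.31 kΩ

V_th is the open-circuit tap voltage: 28.1 × 3.30/(7.67 + 3.30) = 8.45 V.
With the supply zeroed, R₁ and R₂ appear in parallel from the tap: R_th = R₁‖R₂ = (7.67 × 3.30)/10.97 = 2.31 kΩ.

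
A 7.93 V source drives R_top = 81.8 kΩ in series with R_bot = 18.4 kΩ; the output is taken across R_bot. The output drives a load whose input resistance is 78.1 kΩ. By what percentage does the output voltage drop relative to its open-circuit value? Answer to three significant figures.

16.1 %

The divider's output (Thévenin) resistance is R_top‖R_bot = 15.02 kΩ.
Fractional drop under load = R_th/(R_th + R_L) = 15.02 / (15.02 + 78.1) = 0.1613.
So the output falls by 16.1 %.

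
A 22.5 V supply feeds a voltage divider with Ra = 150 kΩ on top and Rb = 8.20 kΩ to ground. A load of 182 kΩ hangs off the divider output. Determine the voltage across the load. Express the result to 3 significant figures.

V_out ≈ 1.12 V

The load sits in parallel with Rb: Rb‖R_L = (8.20 × 182) / (8.20 + 182) = 7.846 kΩ.
V_out = 22.5 × 7.846 / (150 + 7.846) = 22.5 × 7.846/157.8 = 1.12 V.
(Unloaded it would have been 1.17 V.)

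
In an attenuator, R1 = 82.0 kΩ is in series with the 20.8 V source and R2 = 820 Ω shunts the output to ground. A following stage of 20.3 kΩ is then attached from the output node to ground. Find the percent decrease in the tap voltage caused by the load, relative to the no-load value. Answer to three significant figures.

3.85 %

The divider's output (Thévenin) resistance is R1‖R2 = 811.9 Ω.
Fractional drop under load = R_th/(R_th + R_L) = 811.9 / (811.9 + 20300) = 0.03846.
So the output falls by 3.85 %.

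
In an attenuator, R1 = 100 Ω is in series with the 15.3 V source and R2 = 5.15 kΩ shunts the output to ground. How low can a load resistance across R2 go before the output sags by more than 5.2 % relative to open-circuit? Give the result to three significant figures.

R_L(min) ≈ 1.79 kΩ

Output resistance R_th = R1‖R2 = (100 × 5150)/5250 = 98.10 Ω.
The fractional drop is R_th/(R_th + R_L); requiring this ≤ 0.0520 gives R_L ≥ R_th(1/0.0520 − 1) = 98.10 × 18.23 = 1.79 kΩ.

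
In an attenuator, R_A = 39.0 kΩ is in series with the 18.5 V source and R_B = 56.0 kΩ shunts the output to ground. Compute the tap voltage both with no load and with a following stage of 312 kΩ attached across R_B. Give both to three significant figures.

Open-circuit: V = 18.5 × 56.0/(39.0 + 56.0) = 10.9 V.
With the load, R_B becomes R_B‖R_L = 47.48 kΩ, so V = 18.5 × 47.48/86.48 = 10.2 V.

Unloaded: 10.9 V; loaded: 10.2 V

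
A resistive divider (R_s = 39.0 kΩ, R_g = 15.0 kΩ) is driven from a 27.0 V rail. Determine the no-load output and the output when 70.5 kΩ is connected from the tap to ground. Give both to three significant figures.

Unloaded: 7.50 V; loaded: 6.50 V

Open-circuit: V = 27.0 × 15.0/(39.0 + 15.0) = 7.50 V.
With the load, R_g becomes R_g‖R_L = 12.37 kΩ, so V = 27.0 × 12.37/51.37 = 6.50 V.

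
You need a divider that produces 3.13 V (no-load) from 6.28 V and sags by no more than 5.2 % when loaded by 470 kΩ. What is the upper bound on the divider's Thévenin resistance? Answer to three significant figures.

R_th ≤ 25.8 kΩ

Loading drop = R_th/(R_th + R_L) ≤ 0.0520, so R_th ≤ R_L · ε/(1−ε) = 470 kΩ × 0.0520/0.9480 = 25.8 kΩ.
(Any R1, R2 with R2/(R1+R2) = 0.498 and R1‖R2 ≤ 25.8 kΩ will meet the spec.)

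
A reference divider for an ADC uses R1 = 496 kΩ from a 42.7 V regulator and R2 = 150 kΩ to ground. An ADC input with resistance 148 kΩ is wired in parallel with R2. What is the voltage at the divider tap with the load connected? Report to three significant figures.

V_out ≈ 5.58 V

The load sits in parallel with R2: R2‖R_L = (150 × 148) / (150 + 148) = 74.50 kΩ.
V_out = 42.7 × 74.50 / (496 + 74.50) = 42.7 × 74.50/570.5 = 5.58 V.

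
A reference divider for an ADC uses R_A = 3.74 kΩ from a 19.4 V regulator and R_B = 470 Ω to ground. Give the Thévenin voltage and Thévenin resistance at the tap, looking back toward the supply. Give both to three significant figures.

V_th is the open-circuit tap voltage: 19.4 × 470/(3740 + 470) = 2.17 V.
With the supply zeroed, R_A and R_B appear in parallel from the tap: R_th = R_A‖R_B = (3740 × 470)/4210 = 418 Ω.

V_th = 2.17 V, R_th = 418 Ω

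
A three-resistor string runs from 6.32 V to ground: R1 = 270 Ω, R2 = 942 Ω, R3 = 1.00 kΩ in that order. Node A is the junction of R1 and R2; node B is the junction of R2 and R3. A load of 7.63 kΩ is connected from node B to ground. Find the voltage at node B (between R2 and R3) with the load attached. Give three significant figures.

V ≈ 2.67 V

At node B, R3 is in parallel with the load: R3‖R_L = 884.1 Ω.
Below node A the resistance is R2 + (R3‖R_L) = 1826 Ω, so V_A = 6.32 × 1826/2096 = 5.506 V.
Then V_B = V_A × (R3‖R_L)/(R2 + R3‖R_L) = 5.506 × 884.1/1826 = 2.67 V.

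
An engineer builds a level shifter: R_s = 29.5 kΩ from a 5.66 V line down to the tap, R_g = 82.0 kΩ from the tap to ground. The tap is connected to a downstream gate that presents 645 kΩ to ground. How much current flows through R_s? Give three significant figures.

I ≈ 0.0554 mA

R_g‖R_L = 72.75 kΩ, so the source sees R_s + R_g‖R_L = 102.3 kΩ.
I = 5.66 V / 102.3 kΩ = 0.0554 mA.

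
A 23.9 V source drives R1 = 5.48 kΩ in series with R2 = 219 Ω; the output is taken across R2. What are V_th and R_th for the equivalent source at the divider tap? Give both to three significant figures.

V_th is the open-circuit tap voltage: 23.9 × 219/(5480 + 219) = 0.918 V.
With the supply zeroed, R1 and R2 appear in parallel from the tap: R_th = R1‖R2 = (5480 × 219)/5699 = 211 Ω.

V_th = 0.918 V, R_th = 211 Ω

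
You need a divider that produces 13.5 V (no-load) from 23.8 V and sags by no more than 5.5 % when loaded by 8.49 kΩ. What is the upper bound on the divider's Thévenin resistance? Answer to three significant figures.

R_th ≤ 494 Ω

Loading drop = R_th/(R_th + R_L) ≤ 0.0550, so R_th ≤ R_L · ε/(1−ε) = 8.49 kΩ × 0.0550/0.9450 = 494 Ω.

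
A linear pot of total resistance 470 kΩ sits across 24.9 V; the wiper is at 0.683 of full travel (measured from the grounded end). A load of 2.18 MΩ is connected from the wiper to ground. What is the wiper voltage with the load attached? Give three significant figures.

The wiper splits the pot into (1−α)R = 149.0 kΩ above and αR = 321.0 kΩ below.
Lower section ‖ load = 279.8 kΩ.
V_wiper = 24.9 × 279.8/(149.0 + 279.8) = 16.2 V.

V ≈ 16.2 V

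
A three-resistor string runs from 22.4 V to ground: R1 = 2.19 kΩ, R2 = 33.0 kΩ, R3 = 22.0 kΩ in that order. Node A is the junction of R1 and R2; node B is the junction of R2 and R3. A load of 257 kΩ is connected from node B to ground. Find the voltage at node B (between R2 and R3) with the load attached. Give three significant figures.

V ≈ 8.19 V

At node B, R3 is in parallel with the load: R3‖R_L = 20.27 kΩ.
Below node A the resistance is R2 + (R3‖R_L) = 53.27 kΩ, so V_A = 22.4 × 53.27/55.46 = 21.52 V.
Then V_B = V_A × (R3‖R_L)/(R2 + R3‖R_L) = 21.52 × 20.27/53.27 = 8.19 V.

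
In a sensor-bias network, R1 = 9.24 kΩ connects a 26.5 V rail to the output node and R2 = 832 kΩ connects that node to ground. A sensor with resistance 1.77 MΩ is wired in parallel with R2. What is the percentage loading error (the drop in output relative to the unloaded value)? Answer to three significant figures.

The divider's output (Thévenin) resistance is R1‖R2 = 9.139 kΩ.
Fractional drop under load = R_th/(R_th + R_L) = 9.139 / (9.139 + 1770) = 0.005136.
So the output falls by 0.514 %.

0.514 %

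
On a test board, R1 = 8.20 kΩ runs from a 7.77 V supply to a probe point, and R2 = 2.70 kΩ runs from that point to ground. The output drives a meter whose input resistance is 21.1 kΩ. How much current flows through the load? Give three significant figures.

I_L ≈ 0.0832 mA

R2‖R_L = 2.394 kΩ; V_out = 7.77 × 2.394/10.59 = 1.756 V.
I_L = V_out / R_L = 1.756 / 21.1 kΩ = 0.0832 mA.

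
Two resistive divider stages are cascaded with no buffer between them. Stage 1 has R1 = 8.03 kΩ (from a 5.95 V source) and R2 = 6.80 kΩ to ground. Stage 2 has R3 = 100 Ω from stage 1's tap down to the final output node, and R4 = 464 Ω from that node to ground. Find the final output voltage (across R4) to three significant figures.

Stage 2 presents R3+R4 = 564.0 Ω as a load on stage 1's tap.
Stage 1's lower leg becomes R2‖(R3+R4) = 520.8 Ω, so V_mid = 5.95 × 520.8/8551 = 0.3624 V.
Stage 2 is itself unloaded: V_out = V_mid × R4/(R3+R4) = 0.3624 × 464/564.0 = 0.298 V.

V_out ≈ 0.298 V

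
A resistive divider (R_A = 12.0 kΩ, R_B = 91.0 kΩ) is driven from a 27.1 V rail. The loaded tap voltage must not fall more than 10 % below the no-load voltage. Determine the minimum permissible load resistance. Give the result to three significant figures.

R_L(min) ≈ 95.4 kΩ

Output resistance R_th = R_A‖R_B = (12.0 × 91.0)/103.0 = 10.60 kΩ.
The fractional drop is R_th/(R_th + R_L); requiring this ≤ 0.100 gives R_L ≥ R_th(1/0.100 − 1) = 10.60 × 9.000 = 95.4 kΩ.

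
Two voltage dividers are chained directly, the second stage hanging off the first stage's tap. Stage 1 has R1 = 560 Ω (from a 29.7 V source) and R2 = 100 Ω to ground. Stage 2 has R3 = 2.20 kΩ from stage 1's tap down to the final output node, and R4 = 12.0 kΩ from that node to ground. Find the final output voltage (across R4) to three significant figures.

Stage 2 presents R3+R4 = 14200 Ω as a load on stage 1's tap.
Stage 1's lower leg becomes R2‖(R3+R4) = 99.30 Ω, so V_mid = 29.7 × 99.30/659.3 = 4.473 V.
Stage 2 is itself unloaded: V_out = V_mid × R4/(R3+R4) = 4.473 × 12000/14200 = 3.78 V.

V_out ≈ 3.78 V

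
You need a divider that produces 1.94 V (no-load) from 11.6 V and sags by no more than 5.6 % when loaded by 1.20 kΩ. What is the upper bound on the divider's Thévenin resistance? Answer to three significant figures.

R_th ≤ 71.2 Ω

Loading drop = R_th/(R_th + R_L) ≤ 0.0560, so R_th ≤ R_L · ε/(1−ε) = 1.20 kΩ × 0.0560/0.9440 = 71.2 Ω.
(Any R1, R2 with R2/(R1+R2) = 0.167 and R1‖R2 ≤ 71.2 Ω will meet the spec.)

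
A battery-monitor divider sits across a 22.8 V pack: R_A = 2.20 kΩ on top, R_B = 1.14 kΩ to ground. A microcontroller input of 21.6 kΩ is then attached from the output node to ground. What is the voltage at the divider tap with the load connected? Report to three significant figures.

The load sits in parallel with R_B: R_B‖R_L = (1.14 × 21.6) / (1.14 + 21.6) = 1.083 kΩ.
V_out = 22.8 × 1.083 / (2.20 + 1.083) = 22.8 × 1.083/3.283 = 7.52 V.
(Unloaded it would have been 7.78 V.)

V_out ≈ 7.52 V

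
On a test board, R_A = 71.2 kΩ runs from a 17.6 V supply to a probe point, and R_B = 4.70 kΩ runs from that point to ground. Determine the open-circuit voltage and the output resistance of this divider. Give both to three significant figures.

V_th = 1.09 V, R_th = 4.41 kΩ

V_th is the open-circuit tap voltage: 17.6 × 4.70/(71.2 + 4.70) = 1.09 V.
With the supply zeroed, R_A and R_B appear in parallel from the tap: R_th = R_A‖R_B = (71.2 × 4.70)/75.90 = 4.41 kΩ.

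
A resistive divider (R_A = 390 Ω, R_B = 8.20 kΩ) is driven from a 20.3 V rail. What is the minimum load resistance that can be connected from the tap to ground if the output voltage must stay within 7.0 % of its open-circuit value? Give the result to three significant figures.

R_L(min) ≈ 4.95 kΩ

Output resistance R_th = R_A‖R_B = (390 × 8200)/8590 = 372.3 Ω.
The fractional drop is R_th/(R_th + R_L); requiring this ≤ 0.0700 gives R_L ≥ R_th(1/0.0700 − 1) = 372.3 × 13.29 = 4.95 kΩ.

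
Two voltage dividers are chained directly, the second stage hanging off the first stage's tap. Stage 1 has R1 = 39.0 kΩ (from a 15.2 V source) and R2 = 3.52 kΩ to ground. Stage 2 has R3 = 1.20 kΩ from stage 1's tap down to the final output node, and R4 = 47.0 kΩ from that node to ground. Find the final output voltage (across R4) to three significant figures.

V_out ≈ 1.15 V

Stage 2 presents R3+R4 = 48.20 kΩ as a load on stage 1's tap.
Stage 1's lower leg becomes R2‖(R3+R4) = 3.280 kΩ, so V_mid = 15.2 × 3.280/42.28 = 1.179 V.
Stage 2 is itself unloaded: V_out = V_mid × R4/(R3+R4) = 1.179 × 47.0/48.20 = 1.15 V.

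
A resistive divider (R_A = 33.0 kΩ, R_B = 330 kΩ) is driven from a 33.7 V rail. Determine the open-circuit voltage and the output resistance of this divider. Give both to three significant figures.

V_th = 30.6 V, R_th = 30.0 kΩ

V_th is the open-circuit tap voltage: 33.7 × 330/(33.0 + 330) = 30.6 V.
With the supply zeroed, R_A and R_B appear in parallel from the tap: R_th = R_A‖R_B = (33.0 × 330)/363.0 = 30.0 kΩ.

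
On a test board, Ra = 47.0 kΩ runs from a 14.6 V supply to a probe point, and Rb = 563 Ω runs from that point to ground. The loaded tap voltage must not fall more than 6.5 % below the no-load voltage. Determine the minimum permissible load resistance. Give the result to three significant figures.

Output resistance R_th = Ra‖Rb = (47000 × 563)/47560 = 556.3 Ω.
The fractional drop is R_th/(R_th + R_L); requiring this ≤ 0.0650 gives R_L ≥ R_th(1/0.0650 − 1) = 556.3 × 14.38 = 8.00 kΩ.

R_L(min) ≈ 8.00 kΩ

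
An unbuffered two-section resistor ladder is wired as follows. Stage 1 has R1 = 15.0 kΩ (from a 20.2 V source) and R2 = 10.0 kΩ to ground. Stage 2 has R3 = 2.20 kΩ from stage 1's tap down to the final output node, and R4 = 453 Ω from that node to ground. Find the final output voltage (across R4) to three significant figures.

Stage 2 presents R3+R4 = 2653 Ω as a load on stage 1's tap.
Stage 1's lower leg becomes R2‖(R3+R4) = 2097 Ω, so V_mid = 20.2 × 2097/17100 = 2.477 V.
Stage 2 is itself unloaded: V_out = V_mid × R4/(R3+R4) = 2.477 × 453/2653 = 0.423 V.

V_out ≈ 0.423 V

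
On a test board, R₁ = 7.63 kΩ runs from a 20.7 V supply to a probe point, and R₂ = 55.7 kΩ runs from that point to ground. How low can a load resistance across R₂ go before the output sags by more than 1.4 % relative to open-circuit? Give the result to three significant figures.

Output resistance R_th = R₁‖R₂ = (7.63 × 55.7)/63.33 = 6.711 kΩ.
The fractional drop is R_th/(R_th + R_L); requiring this ≤ 0.0140 gives R_L ≥ R_th(1/0.0140 − 1) = 6.711 × 70.43 = 473 kΩ.

R_L(min) ≈ 473 kΩ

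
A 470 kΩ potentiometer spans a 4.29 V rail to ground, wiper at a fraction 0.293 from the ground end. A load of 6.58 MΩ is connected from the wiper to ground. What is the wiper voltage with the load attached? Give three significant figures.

V ≈ 1.24 V

The wiper splits the pot into (1−α)R = 332.3 kΩ above and αR = 137.7 kΩ below.
Lower section ‖ load = 134.9 kΩ.
V_wiper = 4.29 × 134.9/(332.3 + 134.9) = 1.24 V.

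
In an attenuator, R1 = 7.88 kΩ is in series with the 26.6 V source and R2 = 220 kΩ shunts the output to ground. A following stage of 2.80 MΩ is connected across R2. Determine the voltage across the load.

V_out ≈ 25.6 V

The load sits in parallel with R2: R2‖R_L = (220 × 2800) / (220 + 2800) = 204.0 kΩ.
V_out = 26.6 × 204.0 / (7.88 + 204.0) = 26.6 × 204.0/211.9 = 25.6 V.
(Unloaded it would have been 25.7 V.)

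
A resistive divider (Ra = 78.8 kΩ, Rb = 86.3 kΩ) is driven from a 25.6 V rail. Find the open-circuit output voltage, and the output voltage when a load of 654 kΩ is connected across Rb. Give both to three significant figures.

Unloaded: 13.4 V; loaded: 12.6 V

Open-circuit: V = 25.6 × 86.3/(78.8 + 86.3) = 13.4 V.
With the load, Rb becomes Rb‖R_L = 76.24 kΩ, so V = 25.6 × 76.24/155.0 = 12.6 V.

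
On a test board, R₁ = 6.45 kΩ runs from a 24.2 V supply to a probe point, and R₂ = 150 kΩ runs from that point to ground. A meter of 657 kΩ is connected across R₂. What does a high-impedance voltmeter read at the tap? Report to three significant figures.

V_out ≈ 23.0 V

The load sits in parallel with R₂: R₂‖R_L = (150 × 657) / (150 + 657) = 122.1 kΩ.
V_out = 24.2 × 122.1 / (6.45 + 122.1) = 24.2 × 122.1/128.6 = 23.0 V.
(Unloaded it would have been 23.2 V.)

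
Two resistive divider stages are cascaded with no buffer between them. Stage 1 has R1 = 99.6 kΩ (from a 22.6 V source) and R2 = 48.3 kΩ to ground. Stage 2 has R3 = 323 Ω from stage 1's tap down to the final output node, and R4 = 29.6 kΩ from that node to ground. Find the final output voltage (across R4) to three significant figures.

Stage 2 presents R3+R4 = 29920 Ω as a load on stage 1's tap.
Stage 1's lower leg becomes R2‖(R3+R4) = 18480 Ω, so V_mid = 22.6 × 18480/118100 = 3.536 V.
Stage 2 is itself unloaded: V_out = V_mid × R4/(R3+R4) = 3.536 × 29600/29920 = 3.50 V.

V_out ≈ 3.50 V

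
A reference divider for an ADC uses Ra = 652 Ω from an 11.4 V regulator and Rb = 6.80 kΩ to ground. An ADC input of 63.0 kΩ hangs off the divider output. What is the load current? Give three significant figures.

I_L ≈ 0.164 mA

Rb‖R_L = 6138 Ω; V_out = 11.4 × 6138/6790 = 10.31 V.
I_L = V_out / R_L = 10.31 / 63.0 kΩ = 0.164 mA.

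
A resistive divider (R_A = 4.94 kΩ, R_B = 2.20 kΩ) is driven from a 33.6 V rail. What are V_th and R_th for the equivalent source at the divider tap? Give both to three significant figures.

V_th is the open-circuit tap voltage: 33.6 × 2.20/(4.94 + 2.20) = 10.4 V.
With the supply zeroed, R_A and R_B appear in parallel from the tap: R_th = R_A‖R_B = (4.94 × 2.20)/7.140 = 1.52 kΩ.

V_th = 10.4 V, R_th = 1.52 kΩ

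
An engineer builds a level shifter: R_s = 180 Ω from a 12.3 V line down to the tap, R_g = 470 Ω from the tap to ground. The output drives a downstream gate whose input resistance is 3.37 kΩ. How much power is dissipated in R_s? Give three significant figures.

P ≈ 77.6 mW

Total resistance from the source is R_s + (R_g‖R_L) = 592.5 Ω, so I = 12.3/592.5 Ω = 20.76 mA.
P = I²·R_s = (20.76 mA)² × 180 Ω = 77.6 mW.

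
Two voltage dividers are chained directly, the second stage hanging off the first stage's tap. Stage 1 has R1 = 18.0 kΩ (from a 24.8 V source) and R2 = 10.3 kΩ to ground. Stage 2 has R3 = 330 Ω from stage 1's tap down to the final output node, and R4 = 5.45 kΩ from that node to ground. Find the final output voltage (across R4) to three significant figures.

Stage 2 presents R3+R4 = 5780 Ω as a load on stage 1's tap.
Stage 1's lower leg becomes R2‖(R3+R4) = 3702 Ω, so V_mid = 24.8 × 3702/21700 = 4.231 V.
Stage 2 is itself unloaded: V_out = V_mid × R4/(R3+R4) = 4.231 × 5450/5780 = 3.99 V.

V_out ≈ 3.99 V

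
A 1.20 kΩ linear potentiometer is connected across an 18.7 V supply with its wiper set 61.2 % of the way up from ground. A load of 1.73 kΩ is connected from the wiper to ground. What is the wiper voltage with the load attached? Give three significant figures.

V ≈ 9.83 V

The wiper splits the pot into (1−α)R = 465.6 Ω above and αR = 734.4 Ω below.
Lower section ‖ load = 515.5 Ω.
V_wiper = 18.7 × 515.5/(465.6 + 515.5) = 9.83 V.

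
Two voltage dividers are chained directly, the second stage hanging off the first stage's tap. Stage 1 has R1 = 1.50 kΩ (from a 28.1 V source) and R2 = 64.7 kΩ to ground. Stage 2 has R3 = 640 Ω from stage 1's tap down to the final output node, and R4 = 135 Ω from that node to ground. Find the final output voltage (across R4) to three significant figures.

V_out ≈ 1.65 V

Stage 2 presents R3+R4 = 775.0 Ω as a load on stage 1's tap.
Stage 1's lower leg becomes R2‖(R3+R4) = 765.8 Ω, so V_mid = 28.1 × 765.8/2266 = 9.498 V.
Stage 2 is itself unloaded: V_out = V_mid × R4/(R3+R4) = 9.498 × 135/775.0 = 1.65 V.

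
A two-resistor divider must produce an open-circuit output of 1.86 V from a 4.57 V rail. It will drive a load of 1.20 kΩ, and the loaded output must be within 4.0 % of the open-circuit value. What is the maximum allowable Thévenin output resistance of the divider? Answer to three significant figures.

Loading drop = R_th/(R_th + R_L) ≤ 0.0400, so R_th ≤ R_L · ε/(1−ε) = 1.20 kΩ × 0.0400/0.9600 = 50.0 Ω.
(Any R1, R2 with R2/(R1+R2) = 0.407 and R1‖R2 ≤ 50.0 Ω will meet the spec.)

R_th ≤ 50.0 Ω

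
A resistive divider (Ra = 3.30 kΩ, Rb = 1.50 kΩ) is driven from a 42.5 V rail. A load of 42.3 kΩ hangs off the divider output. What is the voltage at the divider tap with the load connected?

V_out ≈ 13.0 V

The load sits in parallel with Rb: Rb‖R_L = (1.50 × 42.3) / (1.50 + 42.3) = 1.449 kΩ.
V_out = 42.5 × 1.449 / (3.30 + 1.449) = 42.5 × 1.449/4.749 = 13.0 V.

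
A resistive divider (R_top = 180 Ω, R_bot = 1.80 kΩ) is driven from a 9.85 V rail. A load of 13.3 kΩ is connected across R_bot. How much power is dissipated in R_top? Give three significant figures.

Total resistance from the source is R_top + (R_bot‖R_L) = 1765 Ω, so I = 9.85/1765 Ω = 5.579 mA.
P = I²·R_top = (5.579 mA)² × 180 Ω = 5.60 mW.

P ≈ 5.60 mW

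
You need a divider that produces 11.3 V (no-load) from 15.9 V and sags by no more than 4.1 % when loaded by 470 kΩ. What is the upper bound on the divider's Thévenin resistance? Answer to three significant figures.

Loading drop = R_th/(R_th + R_L) ≤ 0.0410, so R_th ≤ R_L · ε/(1−ε) = 470 kΩ × 0.0410/0.9590 = 20.1 kΩ.
(Any R1, R2 with R2/(R1+R2) = 0.711 and R1‖R2 ≤ 20.1 kΩ will meet the spec.)

R_th ≤ 20.1 kΩ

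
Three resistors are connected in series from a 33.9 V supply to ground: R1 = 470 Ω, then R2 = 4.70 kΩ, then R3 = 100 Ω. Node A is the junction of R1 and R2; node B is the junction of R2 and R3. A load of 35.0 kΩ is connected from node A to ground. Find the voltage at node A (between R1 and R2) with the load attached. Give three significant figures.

Below node A the series string R2+R3 = 4800 Ω sits in parallel with the 35000 Ω load: 4221 Ω.
V_A = 33.9 × 4221/(470 + 4221) = 30.5 V.

V ≈ 30.5 V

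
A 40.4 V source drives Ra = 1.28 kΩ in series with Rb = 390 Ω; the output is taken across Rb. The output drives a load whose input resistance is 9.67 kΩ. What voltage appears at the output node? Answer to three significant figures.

The load sits in parallel with Rb: Rb‖R_L = (390 × 9670) / (390 + 9670) = 374.9 Ω.
V_out = 40.4 × 374.9 / (1280 + 374.9) = 40.4 × 374.9/1655 = 9.15 V.
(Unloaded it would have been 9.43 V.)

V_out ≈ 9.15 V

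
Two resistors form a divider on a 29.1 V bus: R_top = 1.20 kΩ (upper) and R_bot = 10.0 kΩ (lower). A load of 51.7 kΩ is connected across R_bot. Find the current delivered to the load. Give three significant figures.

I_L ≈ 0.492 mA

R_bot‖R_L = 8.379 kΩ; V_out = 29.1 × 8.379/9.579 = 25.45 V.
I_L = V_out / R_L = 25.45 / 51.7 kΩ = 0.492 mA.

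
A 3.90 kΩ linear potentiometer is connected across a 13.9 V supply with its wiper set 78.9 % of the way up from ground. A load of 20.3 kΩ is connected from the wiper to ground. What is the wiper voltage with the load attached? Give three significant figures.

The wiper splits the pot into (1−α)R = 822.9 Ω above and αR = 3077 Ω below.
Lower section ‖ load = 2672 Ω.
V_wiper = 13.9 × 2672/(822.9 + 2672) = 10.6 V.

V ≈ 10.6 V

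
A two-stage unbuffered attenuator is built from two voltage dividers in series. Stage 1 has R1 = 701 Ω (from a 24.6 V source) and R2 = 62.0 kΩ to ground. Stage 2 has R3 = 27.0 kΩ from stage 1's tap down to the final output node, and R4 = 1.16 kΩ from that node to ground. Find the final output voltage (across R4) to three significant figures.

Stage 2 presents R3+R4 = 28160 Ω as a load on stage 1's tap.
Stage 1's lower leg becomes R2‖(R3+R4) = 19360 Ω, so V_mid = 24.6 × 19360/20070 = 23.74 V.
Stage 2 is itself unloaded: V_out = V_mid × R4/(R3+R4) = 23.74 × 1160/28160 = 0.978 V.

V_out ≈ 0.978 V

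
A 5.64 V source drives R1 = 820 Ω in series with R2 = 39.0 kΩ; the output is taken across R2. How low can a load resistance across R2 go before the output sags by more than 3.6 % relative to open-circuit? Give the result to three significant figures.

R_L(min) ≈ 21.5 kΩ

Output resistance R_th = R1‖R2 = (820 × 39000)/39820 = 803.1 Ω.
The fractional drop is R_th/(R_th + R_L); requiring this ≤ 0.0360 gives R_L ≥ R_th(1/0.0360 − 1) = 803.1 × 26.78 = 21.5 kΩ.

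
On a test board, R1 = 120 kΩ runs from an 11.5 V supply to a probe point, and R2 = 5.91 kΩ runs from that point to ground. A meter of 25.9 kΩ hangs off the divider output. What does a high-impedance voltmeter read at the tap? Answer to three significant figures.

V_out ≈ 0.443 V

The load sits in parallel with R2: R2‖R_L = (5.91 × 25.9) / (5.91 + 25.9) = 4.812 kΩ.
V_out = 11.5 × 4.812 / (120 + 4.812) = 11.5 × 4.812/124.8 = 0.443 V.
(Unloaded it would have been 0.540 V.)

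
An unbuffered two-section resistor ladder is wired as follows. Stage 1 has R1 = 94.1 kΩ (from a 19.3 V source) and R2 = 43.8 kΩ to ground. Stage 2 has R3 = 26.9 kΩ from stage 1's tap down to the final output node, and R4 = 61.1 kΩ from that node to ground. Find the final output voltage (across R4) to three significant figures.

V_out ≈ 3.18 V

Stage 2 presents R3+R4 = 88.00 kΩ as a load on stage 1's tap.
Stage 1's lower leg becomes R2‖(R3+R4) = 29.24 kΩ, so V_mid = 19.3 × 29.24/123.3 = 4.576 V.
Stage 2 is itself unloaded: V_out = V_mid × R4/(R3+R4) = 4.576 × 61.1/88.00 = 3.18 V.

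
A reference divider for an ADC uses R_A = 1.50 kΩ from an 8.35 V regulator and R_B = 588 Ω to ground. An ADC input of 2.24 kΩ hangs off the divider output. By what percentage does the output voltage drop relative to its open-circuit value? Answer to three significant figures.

Unloaded V = 8.35 × 588/2088 = 2.351 V.
Loaded: R_B‖R_L = 465.7 Ω, giving V = 8.35 × 465.7/1966 = 1.978 V.
Drop = (2.351 − 1.978) / 2.351 = 15.9 %.

15.9 %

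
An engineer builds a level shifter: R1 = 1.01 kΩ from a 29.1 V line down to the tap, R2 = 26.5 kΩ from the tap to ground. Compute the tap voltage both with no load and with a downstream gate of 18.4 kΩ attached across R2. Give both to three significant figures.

Unloaded: 28.0 V; loaded: 26.6 V

Open-circuit: V = 29.1 × 26.5/(1.01 + 26.5) = 28.0 V.
With the load, R2 becomes R2‖R_L = 10.86 kΩ, so V = 29.1 × 10.86/11.87 = 26.6 V.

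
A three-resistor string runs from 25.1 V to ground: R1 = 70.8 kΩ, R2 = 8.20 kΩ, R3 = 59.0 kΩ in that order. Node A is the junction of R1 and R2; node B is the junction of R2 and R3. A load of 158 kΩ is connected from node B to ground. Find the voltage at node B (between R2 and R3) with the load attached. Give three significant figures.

At node B, R3 is in parallel with the load: R3‖R_L = 42.96 kΩ.
Below node A the resistance is R2 + (R3‖R_L) = 51.16 kΩ, so V_A = 25.1 × 51.16/122.0 = 10.53 V.
Then V_B = V_A × (R3‖R_L)/(R2 + R3‖R_L) = 10.53 × 42.96/51.16 = 8.84 V.

V ≈ 8.84 V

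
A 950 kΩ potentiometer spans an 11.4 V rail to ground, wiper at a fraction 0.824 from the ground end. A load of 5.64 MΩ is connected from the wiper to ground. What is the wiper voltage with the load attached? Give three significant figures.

The wiper splits the pot into (1−α)R = 167.2 kΩ above and αR = 782.8 kΩ below.
Lower section ‖ load = 687.4 kΩ.
V_wiper = 11.4 × 687.4/(167.2 + 687.4) = 9.17 V.

V ≈ 9.17 V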